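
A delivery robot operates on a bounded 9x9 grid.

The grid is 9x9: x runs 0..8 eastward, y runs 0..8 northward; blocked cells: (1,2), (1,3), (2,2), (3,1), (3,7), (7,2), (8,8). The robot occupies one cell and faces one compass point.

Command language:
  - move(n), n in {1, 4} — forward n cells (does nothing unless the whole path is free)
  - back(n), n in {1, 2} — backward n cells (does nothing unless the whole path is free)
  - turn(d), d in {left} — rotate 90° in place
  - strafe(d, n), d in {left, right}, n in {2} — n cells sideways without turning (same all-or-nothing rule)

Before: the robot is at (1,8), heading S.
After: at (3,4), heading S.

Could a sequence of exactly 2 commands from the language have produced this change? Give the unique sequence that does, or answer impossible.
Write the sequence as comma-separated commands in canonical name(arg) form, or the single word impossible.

move(4), strafe(left, 2)

key: heading stays S — no command in the sequence turns
begin: at (1,8), heading S
t=1 move(4) ⇒ at (1,4), heading S
t=2 strafe(left, 2) ⇒ at (3,4), heading S
uniquely the one of 49 2-step routes that fits.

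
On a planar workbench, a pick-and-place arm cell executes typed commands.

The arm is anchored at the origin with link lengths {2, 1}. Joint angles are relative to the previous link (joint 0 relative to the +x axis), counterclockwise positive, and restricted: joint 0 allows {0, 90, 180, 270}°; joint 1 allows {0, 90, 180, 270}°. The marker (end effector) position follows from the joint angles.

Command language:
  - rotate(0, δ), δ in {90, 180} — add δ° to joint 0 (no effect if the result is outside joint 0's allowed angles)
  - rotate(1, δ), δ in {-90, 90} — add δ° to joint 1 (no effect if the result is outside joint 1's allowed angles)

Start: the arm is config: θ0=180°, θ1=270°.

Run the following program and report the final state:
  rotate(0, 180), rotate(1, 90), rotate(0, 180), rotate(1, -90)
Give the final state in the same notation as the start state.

config: θ0=180°, θ1=270°

from: config: θ0=180°, θ1=270°
[1] after rotate(0, 180): config: θ0=0°, θ1=270°
[2] after rotate(1, 90): config: θ0=0°, θ1=0°
[3] after rotate(0, 180): config: θ0=180°, θ1=0°
[4] after rotate(1, -90): config: θ0=180°, θ1=270°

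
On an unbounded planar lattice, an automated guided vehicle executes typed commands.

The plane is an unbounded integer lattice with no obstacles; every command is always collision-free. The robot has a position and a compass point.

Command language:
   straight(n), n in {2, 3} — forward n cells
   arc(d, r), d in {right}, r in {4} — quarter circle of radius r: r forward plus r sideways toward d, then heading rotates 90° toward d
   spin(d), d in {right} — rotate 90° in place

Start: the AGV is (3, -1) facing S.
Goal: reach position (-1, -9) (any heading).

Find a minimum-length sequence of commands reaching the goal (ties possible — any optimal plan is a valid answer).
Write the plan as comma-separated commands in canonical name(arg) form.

straight(2), straight(2), arc(right, 4)

from: (3, -1) facing S
1. straight(2) → (3, -3) facing S
2. straight(2) → (3, -5) facing S
3. arc(right, 4) → (-1, -9) facing W
no 2-step plan works, so 3 is optimal.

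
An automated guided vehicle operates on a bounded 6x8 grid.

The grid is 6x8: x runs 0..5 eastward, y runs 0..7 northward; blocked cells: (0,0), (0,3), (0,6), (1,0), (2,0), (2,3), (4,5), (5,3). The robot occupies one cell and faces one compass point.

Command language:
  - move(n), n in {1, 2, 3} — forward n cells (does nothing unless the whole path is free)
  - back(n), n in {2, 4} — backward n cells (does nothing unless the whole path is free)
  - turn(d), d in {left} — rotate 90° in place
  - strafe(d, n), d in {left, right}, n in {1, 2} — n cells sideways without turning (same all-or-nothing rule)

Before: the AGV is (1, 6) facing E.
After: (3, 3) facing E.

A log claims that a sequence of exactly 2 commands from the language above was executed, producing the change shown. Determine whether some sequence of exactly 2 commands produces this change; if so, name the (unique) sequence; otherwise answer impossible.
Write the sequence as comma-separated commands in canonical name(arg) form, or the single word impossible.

every 2-command combo misses the target.

impossible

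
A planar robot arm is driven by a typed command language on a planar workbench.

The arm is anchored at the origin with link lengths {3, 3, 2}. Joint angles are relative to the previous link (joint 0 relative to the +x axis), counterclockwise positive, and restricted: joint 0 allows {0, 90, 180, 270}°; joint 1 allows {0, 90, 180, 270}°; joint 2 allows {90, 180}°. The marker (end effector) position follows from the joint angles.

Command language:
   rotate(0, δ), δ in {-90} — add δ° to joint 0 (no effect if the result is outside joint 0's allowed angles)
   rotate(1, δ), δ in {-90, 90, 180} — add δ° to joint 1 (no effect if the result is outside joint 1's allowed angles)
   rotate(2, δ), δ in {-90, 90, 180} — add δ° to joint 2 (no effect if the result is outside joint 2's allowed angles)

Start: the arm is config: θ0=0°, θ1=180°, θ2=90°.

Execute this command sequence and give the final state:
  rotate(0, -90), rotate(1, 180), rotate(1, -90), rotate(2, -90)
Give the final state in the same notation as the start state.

initial: config: θ0=0°, θ1=180°, θ2=90°
[1] after rotate(0, -90): config: θ0=270°, θ1=180°, θ2=90°
[2] after rotate(1, 180): config: θ0=270°, θ1=0°, θ2=90°
[3] after rotate(1, -90): config: θ0=270°, θ1=270°, θ2=90°
[4] after rotate(2, -90): config: θ0=270°, θ1=270°, θ2=90°

config: θ0=270°, θ1=270°, θ2=90°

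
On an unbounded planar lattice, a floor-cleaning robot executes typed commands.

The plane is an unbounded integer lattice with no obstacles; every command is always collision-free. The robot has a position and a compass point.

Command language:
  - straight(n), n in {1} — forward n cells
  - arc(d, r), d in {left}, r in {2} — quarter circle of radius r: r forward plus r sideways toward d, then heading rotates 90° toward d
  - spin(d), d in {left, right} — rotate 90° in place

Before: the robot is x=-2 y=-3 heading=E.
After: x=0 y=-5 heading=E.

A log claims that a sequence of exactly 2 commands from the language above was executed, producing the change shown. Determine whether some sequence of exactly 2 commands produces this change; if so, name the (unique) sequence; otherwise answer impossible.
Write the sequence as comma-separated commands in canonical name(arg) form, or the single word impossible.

key: heading stays E — rotations cancel among the 2 commands
begin: x=-2 y=-3 heading=E
t=1 spin(right) ⇒ x=-2 y=-3 heading=S
t=2 arc(left, 2) ⇒ x=0 y=-5 heading=E
no other 2-command option fits: unique.

spin(right), arc(left, 2)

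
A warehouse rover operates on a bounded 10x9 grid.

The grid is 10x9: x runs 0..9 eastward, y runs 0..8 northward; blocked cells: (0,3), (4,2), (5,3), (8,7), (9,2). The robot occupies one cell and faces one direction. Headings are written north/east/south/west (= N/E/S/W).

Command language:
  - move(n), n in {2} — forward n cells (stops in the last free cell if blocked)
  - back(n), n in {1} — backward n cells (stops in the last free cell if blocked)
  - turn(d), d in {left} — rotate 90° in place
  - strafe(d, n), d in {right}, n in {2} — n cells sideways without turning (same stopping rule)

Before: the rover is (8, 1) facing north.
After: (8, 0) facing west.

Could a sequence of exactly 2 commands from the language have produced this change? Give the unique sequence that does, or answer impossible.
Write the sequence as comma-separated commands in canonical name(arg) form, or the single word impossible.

key: order matters: swapping back(1) and turn(left) lands elsewhere
start: (8, 1) facing north
step 1 (back(1)): (8, 0) facing north
step 2 (turn(left)): (8, 0) facing west
no other 2-command option fits: unique.

back(1), turn(left)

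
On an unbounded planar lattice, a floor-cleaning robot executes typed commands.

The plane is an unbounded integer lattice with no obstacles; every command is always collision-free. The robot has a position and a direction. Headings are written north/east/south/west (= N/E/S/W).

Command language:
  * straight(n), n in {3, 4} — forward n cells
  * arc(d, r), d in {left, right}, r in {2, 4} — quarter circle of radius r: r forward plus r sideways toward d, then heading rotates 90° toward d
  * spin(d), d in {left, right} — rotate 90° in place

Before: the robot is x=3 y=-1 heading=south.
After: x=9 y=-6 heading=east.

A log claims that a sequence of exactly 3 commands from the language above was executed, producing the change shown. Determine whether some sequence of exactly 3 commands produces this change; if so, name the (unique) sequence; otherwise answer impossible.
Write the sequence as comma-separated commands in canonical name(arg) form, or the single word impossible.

straight(3), arc(left, 2), straight(4)

key: cell and facing (now E) both changed — the 3 commands mix motion and turning
start: x=3 y=-1 heading=south
[1] after straight(3): x=3 y=-4 heading=south
[2] after arc(left, 2): x=5 y=-6 heading=east
[3] after straight(4): x=9 y=-6 heading=east
uniquely the one of 512 3-step routes that fits.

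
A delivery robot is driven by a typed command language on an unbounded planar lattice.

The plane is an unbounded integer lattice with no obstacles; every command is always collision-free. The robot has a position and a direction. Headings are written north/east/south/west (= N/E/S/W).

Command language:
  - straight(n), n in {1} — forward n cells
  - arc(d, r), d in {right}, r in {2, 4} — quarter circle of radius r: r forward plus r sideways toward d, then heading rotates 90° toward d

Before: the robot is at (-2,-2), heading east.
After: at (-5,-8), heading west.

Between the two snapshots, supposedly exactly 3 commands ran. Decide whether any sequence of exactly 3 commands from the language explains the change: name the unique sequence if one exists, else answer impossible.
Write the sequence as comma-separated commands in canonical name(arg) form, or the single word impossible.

key: running straight(1) before arc(right, 2) would end elsewhere — order is forced
t0: at (-2,-2), heading east
t=1 arc(right, 2) ⇒ at (0,-4), heading south
t=2 arc(right, 4) ⇒ at (-4,-8), heading west
t=3 straight(1) ⇒ at (-5,-8), heading west
no rival 3-sequence matches.

arc(right, 2), arc(right, 4), straight(1)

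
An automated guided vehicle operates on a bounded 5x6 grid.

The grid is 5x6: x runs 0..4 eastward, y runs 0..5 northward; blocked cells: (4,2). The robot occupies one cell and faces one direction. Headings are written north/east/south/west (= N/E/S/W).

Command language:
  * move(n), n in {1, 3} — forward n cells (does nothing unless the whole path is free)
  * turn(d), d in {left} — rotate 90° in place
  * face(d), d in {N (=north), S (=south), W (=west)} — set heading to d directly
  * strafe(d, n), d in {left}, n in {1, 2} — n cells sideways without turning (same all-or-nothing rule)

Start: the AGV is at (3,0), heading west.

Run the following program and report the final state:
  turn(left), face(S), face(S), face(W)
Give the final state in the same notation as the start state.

start: at (3,0), heading west
[1] after turn(left): at (3,0), heading south
[2] after face(S): at (3,0), heading south
[3] after face(S): at (3,0), heading south
[4] after face(W): at (3,0), heading west

at (3,0), heading west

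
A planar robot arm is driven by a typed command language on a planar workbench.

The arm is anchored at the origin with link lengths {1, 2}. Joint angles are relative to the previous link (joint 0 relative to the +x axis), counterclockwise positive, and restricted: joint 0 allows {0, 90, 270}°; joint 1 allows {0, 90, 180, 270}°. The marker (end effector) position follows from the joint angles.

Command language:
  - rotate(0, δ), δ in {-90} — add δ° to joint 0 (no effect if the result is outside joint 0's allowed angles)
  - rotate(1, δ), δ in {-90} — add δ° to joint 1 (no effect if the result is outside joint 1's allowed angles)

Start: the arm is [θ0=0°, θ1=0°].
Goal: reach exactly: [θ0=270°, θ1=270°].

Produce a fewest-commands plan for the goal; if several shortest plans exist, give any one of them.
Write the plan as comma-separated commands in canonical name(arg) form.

rotate(0, -90), rotate(1, -90)

initial: [θ0=0°, θ1=0°]
t=1 rotate(0, -90) ⇒ [θ0=270°, θ1=0°]
t=2 rotate(1, -90) ⇒ [θ0=270°, θ1=270°]
shorter routes all fall short; 2 is best.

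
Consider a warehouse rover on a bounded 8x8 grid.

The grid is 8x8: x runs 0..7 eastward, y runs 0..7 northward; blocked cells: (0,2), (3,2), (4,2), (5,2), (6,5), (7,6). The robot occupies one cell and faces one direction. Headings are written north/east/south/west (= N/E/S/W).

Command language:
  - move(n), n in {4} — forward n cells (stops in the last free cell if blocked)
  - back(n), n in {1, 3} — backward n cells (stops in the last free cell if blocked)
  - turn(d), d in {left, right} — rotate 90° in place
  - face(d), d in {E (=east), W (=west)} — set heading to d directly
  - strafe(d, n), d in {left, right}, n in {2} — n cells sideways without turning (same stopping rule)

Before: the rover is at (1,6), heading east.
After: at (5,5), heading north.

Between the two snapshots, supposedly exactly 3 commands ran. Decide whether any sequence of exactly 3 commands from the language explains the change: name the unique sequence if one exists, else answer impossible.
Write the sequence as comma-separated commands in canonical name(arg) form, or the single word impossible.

move(4), turn(left), back(1)

key: order matters: swapping move(4) and back(1) lands elsewhere
start: at (1,6), heading east
[1] after move(4): at (5,6), heading east
[2] after turn(left): at (5,6), heading north
[3] after back(1): at (5,5), heading north
uniquely the one of 729 3-step routes that fits.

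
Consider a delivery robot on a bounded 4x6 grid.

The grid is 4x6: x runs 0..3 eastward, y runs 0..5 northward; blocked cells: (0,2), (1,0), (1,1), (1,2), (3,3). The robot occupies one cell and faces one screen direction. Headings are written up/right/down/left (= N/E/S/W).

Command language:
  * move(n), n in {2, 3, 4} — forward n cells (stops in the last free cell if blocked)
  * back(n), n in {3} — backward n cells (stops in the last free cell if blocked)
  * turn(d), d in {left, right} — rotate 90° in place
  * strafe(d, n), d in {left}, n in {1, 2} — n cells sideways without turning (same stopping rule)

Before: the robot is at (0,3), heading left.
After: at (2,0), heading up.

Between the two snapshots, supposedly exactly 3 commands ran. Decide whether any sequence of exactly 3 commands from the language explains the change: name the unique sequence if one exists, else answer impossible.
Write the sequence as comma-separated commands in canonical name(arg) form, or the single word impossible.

back(3), turn(right), back(3)

key: the first back(3) is stopped early by the blocked cell at (3,3)
begin: at (0,3), heading left
[1] after back(3): at (2,3), heading left
[2] after turn(right): at (2,3), heading up
[3] after back(3): at (2,0), heading up
all 512 alternatives checked — unique.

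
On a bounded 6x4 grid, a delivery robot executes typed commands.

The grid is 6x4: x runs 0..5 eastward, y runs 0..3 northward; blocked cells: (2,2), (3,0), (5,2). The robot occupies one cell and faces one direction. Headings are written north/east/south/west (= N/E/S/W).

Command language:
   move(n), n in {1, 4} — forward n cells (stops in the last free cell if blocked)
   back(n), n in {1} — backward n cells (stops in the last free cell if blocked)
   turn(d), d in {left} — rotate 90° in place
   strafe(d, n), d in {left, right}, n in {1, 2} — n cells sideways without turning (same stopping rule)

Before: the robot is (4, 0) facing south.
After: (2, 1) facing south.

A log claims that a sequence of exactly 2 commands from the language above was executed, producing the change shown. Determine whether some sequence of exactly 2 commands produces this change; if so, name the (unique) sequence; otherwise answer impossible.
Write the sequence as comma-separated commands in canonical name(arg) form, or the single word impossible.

key: still facing S at the end — nothing in the sequence rotates
begin: (4, 0) facing south
step 1 (back(1)): (4, 1) facing south
step 2 (strafe(right, 2)): (2, 1) facing south
no other 2-command option fits: unique.

back(1), strafe(right, 2)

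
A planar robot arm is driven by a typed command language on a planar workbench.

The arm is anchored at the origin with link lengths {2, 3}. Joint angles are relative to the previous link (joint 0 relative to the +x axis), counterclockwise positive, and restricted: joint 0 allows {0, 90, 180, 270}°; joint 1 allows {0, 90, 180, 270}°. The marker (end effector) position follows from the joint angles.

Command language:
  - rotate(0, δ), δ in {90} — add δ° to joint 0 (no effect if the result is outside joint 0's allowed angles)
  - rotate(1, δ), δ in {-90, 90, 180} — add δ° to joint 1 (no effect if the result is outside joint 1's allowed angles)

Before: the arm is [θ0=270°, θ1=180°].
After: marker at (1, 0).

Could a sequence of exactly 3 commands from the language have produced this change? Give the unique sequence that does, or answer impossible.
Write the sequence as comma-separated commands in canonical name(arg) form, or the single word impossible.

start: [θ0=270°, θ1=180°]
step 1 (rotate(0, 90)): [θ0=0°, θ1=180°]
step 2 (rotate(0, 90)): [θ0=90°, θ1=180°]
step 3 (rotate(0, 90)): [θ0=180°, θ1=180°]
uniquely the one of 64 3-step routes that fits.

rotate(0, 90), rotate(0, 90), rotate(0, 90)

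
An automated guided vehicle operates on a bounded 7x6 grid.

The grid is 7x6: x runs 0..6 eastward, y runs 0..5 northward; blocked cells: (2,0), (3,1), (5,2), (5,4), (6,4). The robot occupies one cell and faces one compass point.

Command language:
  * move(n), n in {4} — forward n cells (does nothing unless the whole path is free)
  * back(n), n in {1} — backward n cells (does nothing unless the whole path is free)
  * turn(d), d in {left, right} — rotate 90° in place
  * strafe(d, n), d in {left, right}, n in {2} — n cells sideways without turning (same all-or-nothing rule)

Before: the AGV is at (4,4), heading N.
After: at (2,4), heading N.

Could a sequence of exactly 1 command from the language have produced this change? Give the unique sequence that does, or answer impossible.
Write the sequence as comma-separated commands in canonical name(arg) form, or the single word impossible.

key: still facing N — the one step turns nothing
initial: at (4,4), heading N
step 1 (strafe(left, 2)): at (2,4), heading N
no rival 1-sequence matches.

strafe(left, 2)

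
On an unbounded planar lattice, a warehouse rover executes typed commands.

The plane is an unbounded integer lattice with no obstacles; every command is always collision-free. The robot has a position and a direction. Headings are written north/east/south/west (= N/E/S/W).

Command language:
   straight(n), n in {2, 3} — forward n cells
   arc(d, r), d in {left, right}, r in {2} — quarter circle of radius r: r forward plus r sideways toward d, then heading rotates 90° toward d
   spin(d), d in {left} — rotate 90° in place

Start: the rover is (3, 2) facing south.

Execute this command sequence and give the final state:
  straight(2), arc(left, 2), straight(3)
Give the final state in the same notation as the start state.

(8, -2) facing east

initial: (3, 2) facing south
1. straight(2) → (3, 0) facing south
2. arc(left, 2) → (5, -2) facing east
3. straight(3) → (8, -2) facing east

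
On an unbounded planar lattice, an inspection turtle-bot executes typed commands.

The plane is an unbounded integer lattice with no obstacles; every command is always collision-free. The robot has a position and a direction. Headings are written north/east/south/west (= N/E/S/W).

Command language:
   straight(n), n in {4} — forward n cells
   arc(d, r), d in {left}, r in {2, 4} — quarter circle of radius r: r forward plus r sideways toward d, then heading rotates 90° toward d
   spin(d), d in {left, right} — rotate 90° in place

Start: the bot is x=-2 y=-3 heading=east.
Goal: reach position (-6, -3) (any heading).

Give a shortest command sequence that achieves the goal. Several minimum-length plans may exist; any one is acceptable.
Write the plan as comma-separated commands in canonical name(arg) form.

spin(right), spin(right), straight(4)

begin: x=-2 y=-3 heading=east
step 1 (spin(right)): x=-2 y=-3 heading=south
step 2 (spin(right)): x=-2 y=-3 heading=west
step 3 (straight(4)): x=-6 y=-3 heading=west
nothing shorter than 3 reaches the goal.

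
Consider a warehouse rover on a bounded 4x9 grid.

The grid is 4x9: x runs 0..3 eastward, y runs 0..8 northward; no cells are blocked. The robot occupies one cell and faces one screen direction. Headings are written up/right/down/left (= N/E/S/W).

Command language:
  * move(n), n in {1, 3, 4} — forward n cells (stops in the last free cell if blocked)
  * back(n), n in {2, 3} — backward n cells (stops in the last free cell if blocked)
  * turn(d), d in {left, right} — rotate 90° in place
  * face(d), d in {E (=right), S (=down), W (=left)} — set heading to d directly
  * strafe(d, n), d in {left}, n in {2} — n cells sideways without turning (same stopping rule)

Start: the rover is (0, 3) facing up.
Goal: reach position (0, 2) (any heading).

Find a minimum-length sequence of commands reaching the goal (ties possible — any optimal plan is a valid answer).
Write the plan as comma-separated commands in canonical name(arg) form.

back(2), move(1)

t0: (0, 3) facing up
[1] after back(2): (0, 1) facing up
[2] after move(1): (0, 2) facing up
nothing shorter than 2 reaches the goal.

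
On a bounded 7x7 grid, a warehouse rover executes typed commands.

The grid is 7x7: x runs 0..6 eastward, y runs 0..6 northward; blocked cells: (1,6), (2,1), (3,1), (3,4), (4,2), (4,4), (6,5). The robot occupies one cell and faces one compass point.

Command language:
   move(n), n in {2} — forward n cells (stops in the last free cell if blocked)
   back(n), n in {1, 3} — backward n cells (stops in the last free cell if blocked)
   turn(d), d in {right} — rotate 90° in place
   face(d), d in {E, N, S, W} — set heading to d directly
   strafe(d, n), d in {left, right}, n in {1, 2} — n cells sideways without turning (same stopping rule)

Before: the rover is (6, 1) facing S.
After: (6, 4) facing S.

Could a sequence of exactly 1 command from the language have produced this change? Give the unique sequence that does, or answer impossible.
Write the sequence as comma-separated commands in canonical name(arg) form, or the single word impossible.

key: still facing S — the one step turns nothing
from: (6, 1) facing S
step 1 (back(3)): (6, 4) facing S
no other 1-command option fits: unique.

back(3)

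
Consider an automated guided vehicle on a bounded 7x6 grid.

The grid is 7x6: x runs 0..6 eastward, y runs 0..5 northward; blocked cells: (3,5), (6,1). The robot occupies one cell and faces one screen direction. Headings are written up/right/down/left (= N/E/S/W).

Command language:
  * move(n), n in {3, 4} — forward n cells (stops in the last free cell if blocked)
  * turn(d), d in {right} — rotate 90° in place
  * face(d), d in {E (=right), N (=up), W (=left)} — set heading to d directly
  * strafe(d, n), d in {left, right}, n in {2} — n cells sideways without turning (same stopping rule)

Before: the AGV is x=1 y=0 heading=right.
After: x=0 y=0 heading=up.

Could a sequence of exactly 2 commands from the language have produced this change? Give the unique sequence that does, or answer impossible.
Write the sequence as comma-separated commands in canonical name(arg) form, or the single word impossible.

key: running strafe(left, 2) before face(N) would end elsewhere — order is forced
begin: x=1 y=0 heading=right
[1] after face(N): x=1 y=0 heading=up
[2] after strafe(left, 2): x=0 y=0 heading=up
uniquely the one of 64 2-step routes that fits.

face(N), strafe(left, 2)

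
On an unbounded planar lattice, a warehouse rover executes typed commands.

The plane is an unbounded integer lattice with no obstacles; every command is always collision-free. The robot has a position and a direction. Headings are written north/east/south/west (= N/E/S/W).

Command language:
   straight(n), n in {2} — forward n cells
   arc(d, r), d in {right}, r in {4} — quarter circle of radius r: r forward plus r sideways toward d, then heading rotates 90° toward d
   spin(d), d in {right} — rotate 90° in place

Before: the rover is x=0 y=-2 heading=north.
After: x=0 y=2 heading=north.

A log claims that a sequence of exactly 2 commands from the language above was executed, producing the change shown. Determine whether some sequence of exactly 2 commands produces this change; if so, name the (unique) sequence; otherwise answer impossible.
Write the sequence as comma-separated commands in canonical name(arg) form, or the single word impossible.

key: heading stays N — no command in the sequence turns
begin: x=0 y=-2 heading=north
t=1 straight(2) ⇒ x=0 y=0 heading=north
t=2 straight(2) ⇒ x=0 y=2 heading=north
uniquely the one of 9 2-step routes that fits.

straight(2), straight(2)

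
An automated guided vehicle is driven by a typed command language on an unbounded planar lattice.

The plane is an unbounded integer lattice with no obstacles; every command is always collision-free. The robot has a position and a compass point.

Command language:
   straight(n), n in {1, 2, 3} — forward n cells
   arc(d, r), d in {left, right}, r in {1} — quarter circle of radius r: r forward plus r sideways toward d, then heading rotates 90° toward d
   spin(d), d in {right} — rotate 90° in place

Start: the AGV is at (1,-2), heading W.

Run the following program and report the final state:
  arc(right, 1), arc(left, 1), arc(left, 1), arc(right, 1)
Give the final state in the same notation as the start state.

at (-3,-2), heading W

start: at (1,-2), heading W
[1] after arc(right, 1): at (0,-1), heading N
[2] after arc(left, 1): at (-1,0), heading W
[3] after arc(left, 1): at (-2,-1), heading S
[4] after arc(right, 1): at (-3,-2), heading W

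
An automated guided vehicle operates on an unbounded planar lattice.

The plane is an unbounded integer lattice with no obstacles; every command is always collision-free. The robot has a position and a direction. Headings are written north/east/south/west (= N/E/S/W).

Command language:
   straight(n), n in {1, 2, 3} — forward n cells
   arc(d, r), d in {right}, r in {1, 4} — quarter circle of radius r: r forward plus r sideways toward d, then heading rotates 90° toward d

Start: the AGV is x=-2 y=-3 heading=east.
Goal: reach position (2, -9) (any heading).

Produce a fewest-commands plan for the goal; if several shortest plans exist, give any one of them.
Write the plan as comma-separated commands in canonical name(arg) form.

begin: x=-2 y=-3 heading=east
[1] after arc(right, 4): x=2 y=-7 heading=south
[2] after straight(2): x=2 y=-9 heading=south
shorter routes all fall short; 2 is best.

arc(right, 4), straight(2)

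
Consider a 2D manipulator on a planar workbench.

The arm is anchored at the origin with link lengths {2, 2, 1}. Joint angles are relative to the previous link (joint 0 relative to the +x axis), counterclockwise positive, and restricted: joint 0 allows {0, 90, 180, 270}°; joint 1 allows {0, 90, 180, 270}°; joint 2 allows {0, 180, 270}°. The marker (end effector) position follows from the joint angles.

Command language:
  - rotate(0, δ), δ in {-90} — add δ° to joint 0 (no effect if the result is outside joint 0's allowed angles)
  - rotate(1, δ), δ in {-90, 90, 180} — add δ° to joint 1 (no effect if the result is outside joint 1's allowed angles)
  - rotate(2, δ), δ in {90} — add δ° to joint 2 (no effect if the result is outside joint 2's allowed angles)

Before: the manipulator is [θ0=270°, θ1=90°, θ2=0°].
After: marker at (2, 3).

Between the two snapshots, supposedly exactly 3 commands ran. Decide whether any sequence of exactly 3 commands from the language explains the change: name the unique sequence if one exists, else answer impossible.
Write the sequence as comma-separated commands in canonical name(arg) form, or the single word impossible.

rotate(0, -90), rotate(0, -90), rotate(0, -90)

initial: [θ0=270°, θ1=90°, θ2=0°]
step 1 (rotate(0, -90)): [θ0=180°, θ1=90°, θ2=0°]
step 2 (rotate(0, -90)): [θ0=90°, θ1=90°, θ2=0°]
step 3 (rotate(0, -90)): [θ0=0°, θ1=90°, θ2=0°]
uniquely the one of 125 3-step routes that fits.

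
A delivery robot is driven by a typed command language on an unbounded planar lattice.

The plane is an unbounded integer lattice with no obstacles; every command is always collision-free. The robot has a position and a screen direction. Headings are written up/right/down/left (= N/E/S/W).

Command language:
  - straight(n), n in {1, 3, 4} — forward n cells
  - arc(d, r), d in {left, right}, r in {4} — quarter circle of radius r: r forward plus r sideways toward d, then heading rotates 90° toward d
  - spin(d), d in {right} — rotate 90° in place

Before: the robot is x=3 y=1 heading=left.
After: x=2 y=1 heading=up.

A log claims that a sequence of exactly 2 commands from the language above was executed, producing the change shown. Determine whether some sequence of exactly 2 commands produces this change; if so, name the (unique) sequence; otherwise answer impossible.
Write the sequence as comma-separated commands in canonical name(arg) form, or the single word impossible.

key: cell and facing (now N) both changed — the 2 commands mix motion and turning
initial: x=3 y=1 heading=left
step 1 (straight(1)): x=2 y=1 heading=left
step 2 (spin(right)): x=2 y=1 heading=up
no rival 2-sequence matches.

straight(1), spin(right)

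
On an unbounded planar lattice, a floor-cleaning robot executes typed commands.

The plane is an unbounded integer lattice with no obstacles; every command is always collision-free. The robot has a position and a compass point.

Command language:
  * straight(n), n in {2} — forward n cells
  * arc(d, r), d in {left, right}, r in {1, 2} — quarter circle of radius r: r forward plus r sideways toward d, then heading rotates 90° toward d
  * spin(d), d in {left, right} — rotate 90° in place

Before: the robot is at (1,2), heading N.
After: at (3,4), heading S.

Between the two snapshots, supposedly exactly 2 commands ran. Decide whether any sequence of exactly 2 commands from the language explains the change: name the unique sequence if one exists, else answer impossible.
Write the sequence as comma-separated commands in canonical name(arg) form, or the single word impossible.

key: running spin(right) before arc(right, 2) would end elsewhere — order is forced
begin: at (1,2), heading N
1. arc(right, 2) → at (3,4), heading E
2. spin(right) → at (3,4), heading S
no other 2-command option fits: unique.

arc(right, 2), spin(right)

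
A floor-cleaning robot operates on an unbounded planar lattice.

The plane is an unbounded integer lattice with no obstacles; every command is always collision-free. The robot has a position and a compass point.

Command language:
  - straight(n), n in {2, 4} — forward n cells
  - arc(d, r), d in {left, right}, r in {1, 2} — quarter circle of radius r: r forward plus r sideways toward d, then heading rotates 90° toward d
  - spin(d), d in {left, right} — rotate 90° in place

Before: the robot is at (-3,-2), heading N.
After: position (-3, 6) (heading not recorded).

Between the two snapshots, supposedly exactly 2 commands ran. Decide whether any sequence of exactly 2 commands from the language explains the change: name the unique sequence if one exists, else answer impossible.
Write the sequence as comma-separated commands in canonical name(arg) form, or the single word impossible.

start: at (-3,-2), heading N
[1] after straight(4): at (-3,2), heading N
[2] after straight(4): at (-3,6), heading N
uniquely the one of 64 2-step routes that fits.

straight(4), straight(4)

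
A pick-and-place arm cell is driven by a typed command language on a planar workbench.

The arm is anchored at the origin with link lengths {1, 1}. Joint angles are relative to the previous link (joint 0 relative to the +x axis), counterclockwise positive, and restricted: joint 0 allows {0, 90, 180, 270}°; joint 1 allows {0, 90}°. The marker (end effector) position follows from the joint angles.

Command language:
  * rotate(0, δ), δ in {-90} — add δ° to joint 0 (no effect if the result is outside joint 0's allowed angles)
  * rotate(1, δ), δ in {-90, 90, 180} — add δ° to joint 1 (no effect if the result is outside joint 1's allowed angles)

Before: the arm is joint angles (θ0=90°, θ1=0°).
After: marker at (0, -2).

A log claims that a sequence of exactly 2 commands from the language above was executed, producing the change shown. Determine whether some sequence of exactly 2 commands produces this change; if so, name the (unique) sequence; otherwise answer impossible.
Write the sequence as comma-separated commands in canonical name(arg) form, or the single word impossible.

from: joint angles (θ0=90°, θ1=0°)
[1] after rotate(0, -90): joint angles (θ0=0°, θ1=0°)
[2] after rotate(0, -90): joint angles (θ0=270°, θ1=0°)
all 16 alternatives checked — unique.

rotate(0, -90), rotate(0, -90)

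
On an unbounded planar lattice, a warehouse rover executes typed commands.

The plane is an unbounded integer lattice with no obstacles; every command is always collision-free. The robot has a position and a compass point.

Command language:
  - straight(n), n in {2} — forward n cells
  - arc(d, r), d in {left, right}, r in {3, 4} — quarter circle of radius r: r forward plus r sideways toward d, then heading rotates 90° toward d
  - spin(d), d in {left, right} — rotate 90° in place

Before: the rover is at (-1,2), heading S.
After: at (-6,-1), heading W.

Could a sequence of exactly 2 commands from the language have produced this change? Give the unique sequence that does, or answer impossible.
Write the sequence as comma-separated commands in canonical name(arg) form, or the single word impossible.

key: running straight(2) before arc(right, 3) would end elsewhere — order is forced
begin: at (-1,2), heading S
[1] after arc(right, 3): at (-4,-1), heading W
[2] after straight(2): at (-6,-1), heading W
no other 2-command option fits: unique.

arc(right, 3), straight(2)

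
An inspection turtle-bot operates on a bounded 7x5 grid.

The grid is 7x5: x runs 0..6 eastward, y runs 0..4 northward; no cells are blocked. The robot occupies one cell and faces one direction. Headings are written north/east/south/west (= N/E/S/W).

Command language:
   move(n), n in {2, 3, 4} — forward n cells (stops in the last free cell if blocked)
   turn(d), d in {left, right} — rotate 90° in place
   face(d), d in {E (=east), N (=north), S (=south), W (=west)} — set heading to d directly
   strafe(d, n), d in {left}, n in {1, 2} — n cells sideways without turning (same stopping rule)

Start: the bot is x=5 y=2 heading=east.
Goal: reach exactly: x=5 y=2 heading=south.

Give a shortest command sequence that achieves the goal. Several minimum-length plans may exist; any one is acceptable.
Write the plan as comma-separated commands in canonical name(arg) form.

from: x=5 y=2 heading=east
1. face(S) → x=5 y=2 heading=south
minimal: 1 command(s), checked below 1.

face(S)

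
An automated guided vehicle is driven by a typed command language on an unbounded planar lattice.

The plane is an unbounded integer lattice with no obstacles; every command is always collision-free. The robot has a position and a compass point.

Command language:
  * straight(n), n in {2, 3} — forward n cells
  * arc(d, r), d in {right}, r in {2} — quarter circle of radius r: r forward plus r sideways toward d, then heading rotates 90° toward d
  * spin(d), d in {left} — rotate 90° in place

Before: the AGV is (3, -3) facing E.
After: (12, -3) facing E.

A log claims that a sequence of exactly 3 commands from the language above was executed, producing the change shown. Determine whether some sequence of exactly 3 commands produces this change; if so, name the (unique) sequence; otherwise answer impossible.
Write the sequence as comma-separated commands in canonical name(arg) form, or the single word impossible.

straight(3), straight(3), straight(3)

key: heading stays E — no command in the sequence turns
initial: (3, -3) facing E
[1] after straight(3): (6, -3) facing E
[2] after straight(3): (9, -3) facing E
[3] after straight(3): (12, -3) facing E
all 64 alternatives checked — unique.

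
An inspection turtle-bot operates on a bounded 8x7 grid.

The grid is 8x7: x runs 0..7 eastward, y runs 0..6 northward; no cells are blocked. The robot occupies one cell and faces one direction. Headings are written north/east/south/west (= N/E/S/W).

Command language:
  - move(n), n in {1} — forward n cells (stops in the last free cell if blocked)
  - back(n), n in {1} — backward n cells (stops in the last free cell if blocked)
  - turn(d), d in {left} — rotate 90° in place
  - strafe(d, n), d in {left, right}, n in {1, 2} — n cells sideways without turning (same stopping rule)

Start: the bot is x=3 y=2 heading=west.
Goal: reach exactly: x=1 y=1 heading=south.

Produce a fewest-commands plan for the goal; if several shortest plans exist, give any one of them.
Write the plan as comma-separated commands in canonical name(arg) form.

strafe(left, 1), turn(left), strafe(right, 2)

initial: x=3 y=2 heading=west
[1] after strafe(left, 1): x=3 y=1 heading=west
[2] after turn(left): x=3 y=1 heading=south
[3] after strafe(right, 2): x=1 y=1 heading=south
nothing shorter than 3 reaches the goal.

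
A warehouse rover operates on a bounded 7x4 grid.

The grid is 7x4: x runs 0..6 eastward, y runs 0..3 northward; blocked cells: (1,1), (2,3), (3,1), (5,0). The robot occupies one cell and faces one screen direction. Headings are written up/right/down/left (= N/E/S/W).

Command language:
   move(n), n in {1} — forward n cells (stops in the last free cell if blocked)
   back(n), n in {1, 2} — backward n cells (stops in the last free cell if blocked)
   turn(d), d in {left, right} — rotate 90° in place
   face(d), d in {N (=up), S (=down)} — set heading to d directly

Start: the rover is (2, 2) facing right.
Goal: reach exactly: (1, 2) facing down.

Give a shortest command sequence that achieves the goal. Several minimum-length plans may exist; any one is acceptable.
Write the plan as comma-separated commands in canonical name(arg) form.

initial: (2, 2) facing right
step 1 (back(1)): (1, 2) facing right
step 2 (turn(right)): (1, 2) facing down
nothing shorter than 2 reaches the goal.

back(1), turn(right)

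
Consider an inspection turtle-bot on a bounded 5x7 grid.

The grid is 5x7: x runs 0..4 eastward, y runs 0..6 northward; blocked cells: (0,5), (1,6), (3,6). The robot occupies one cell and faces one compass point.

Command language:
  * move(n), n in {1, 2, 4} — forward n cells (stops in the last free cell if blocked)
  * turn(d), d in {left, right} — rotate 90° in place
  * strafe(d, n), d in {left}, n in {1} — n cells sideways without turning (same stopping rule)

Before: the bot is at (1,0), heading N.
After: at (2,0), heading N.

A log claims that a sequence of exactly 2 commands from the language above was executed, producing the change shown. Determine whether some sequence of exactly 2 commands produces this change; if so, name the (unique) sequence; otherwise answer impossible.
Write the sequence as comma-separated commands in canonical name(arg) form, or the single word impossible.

impossible

every 2-command combo misses the target.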